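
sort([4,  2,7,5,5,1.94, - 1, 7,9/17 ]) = [ - 1, 9/17, 1.94,2, 4,5, 5, 7, 7]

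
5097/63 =1699/21 = 80.90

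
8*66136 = 529088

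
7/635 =7/635 = 0.01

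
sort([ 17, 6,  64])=[6 , 17,64]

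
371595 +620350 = 991945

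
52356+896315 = 948671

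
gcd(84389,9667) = 1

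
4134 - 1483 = 2651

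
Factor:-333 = -3^2*37^1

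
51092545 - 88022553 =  - 36930008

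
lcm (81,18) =162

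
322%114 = 94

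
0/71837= 0 =0.00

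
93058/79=1177 + 75/79 = 1177.95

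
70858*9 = 637722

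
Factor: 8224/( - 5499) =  - 2^5*3^ (-2)*13^( - 1)*47^(-1 )*257^1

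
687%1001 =687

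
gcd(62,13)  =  1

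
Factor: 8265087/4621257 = 29^1 * 31667^1*513473^( - 1) = 918343/513473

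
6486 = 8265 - 1779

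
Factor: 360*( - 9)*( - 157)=2^3 * 3^4 *5^1 *157^1  =  508680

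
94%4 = 2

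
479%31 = 14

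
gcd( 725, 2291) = 29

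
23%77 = 23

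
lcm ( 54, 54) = 54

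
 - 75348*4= -301392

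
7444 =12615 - 5171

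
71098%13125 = 5473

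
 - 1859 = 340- 2199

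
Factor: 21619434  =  2^1*3^1*827^1*4357^1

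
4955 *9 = 44595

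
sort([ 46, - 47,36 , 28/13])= [ - 47, 28/13,36 , 46] 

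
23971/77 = 23971/77 = 311.31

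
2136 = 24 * 89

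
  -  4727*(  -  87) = 411249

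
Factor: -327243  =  -3^1*7^1*15583^1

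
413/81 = 413/81 = 5.10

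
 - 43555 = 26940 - 70495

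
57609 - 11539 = 46070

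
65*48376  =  3144440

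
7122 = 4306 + 2816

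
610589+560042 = 1170631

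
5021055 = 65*77247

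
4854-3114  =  1740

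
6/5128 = 3/2564=0.00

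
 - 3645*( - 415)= 1512675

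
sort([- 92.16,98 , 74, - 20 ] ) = [ - 92.16 , - 20,74, 98] 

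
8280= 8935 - 655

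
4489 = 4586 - 97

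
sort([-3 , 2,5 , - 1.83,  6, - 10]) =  [ - 10, - 3, - 1.83,  2,5,6] 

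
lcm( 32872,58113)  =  3254328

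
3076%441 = 430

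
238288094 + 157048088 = 395336182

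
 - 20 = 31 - 51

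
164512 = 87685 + 76827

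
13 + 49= 62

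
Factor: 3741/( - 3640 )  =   - 2^( - 3) * 3^1*5^( - 1)*7^(  -  1)*13^ ( - 1 )  *  29^1 * 43^1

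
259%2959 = 259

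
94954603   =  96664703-1710100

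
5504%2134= 1236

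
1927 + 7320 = 9247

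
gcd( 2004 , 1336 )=668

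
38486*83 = 3194338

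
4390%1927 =536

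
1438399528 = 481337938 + 957061590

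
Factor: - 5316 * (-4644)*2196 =2^6*3^6*43^1*61^1*443^1 =54213758784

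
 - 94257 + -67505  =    -  161762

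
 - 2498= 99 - 2597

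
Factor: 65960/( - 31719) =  - 680/327 = - 2^3*3^( - 1)*5^1*17^1 * 109^( - 1)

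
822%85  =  57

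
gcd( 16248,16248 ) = 16248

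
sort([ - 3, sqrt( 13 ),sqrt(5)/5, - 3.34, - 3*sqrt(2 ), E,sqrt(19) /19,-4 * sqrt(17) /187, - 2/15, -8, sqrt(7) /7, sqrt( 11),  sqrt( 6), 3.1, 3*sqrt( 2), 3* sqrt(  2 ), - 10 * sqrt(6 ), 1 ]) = [  -  10*sqrt( 6), - 8, - 3*sqrt ( 2 ),-3.34, - 3, - 2/15,-4*sqrt (17)/187,sqrt( 19)/19,  sqrt(7)/7,sqrt(5)/5, 1, sqrt( 6 ), E, 3.1,sqrt( 11),sqrt(13 ), 3*sqrt( 2),  3*sqrt(2)]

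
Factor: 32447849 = 7^2*17^1*38953^1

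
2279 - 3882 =-1603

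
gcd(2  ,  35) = 1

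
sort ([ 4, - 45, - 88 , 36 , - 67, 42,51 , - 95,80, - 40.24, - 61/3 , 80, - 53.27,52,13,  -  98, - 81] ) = [-98,-95, - 88, - 81,-67,- 53.27, - 45, - 40.24, - 61/3,4,13,36 , 42, 51,52,80,80 ]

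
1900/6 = 316 + 2/3=316.67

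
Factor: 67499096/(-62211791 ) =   -  2^3 * 7^1*19^1*1607^(  -  1) *38713^( - 1)*63439^1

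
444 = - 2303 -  - 2747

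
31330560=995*31488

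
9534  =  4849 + 4685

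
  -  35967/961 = -38 + 551/961 = -37.43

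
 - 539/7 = -77  =  - 77.00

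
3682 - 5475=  - 1793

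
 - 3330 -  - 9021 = 5691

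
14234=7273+6961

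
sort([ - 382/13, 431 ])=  [ - 382/13,431 ]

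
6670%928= 174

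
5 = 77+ - 72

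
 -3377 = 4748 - 8125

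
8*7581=60648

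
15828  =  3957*4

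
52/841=52/841 = 0.06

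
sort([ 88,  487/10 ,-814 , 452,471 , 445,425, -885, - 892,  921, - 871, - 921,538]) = [  -  921, - 892,  -  885, - 871,-814, 487/10,  88, 425, 445, 452,471,538,921]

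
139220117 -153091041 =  - 13870924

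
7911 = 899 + 7012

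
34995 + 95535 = 130530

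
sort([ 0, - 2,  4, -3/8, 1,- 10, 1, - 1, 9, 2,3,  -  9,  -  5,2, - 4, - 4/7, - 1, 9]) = [ - 10,  -  9,-5, - 4, - 2, - 1, - 1 ,-4/7, - 3/8, 0  ,  1,1,  2,  2,3,  4,9,9]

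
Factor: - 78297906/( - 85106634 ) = 13049651/14184439  =  103^( - 1 )*337^1*38723^1*137713^ ( - 1)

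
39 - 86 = - 47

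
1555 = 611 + 944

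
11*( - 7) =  - 77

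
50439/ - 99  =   - 510 + 17/33= - 509.48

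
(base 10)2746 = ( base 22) 5ei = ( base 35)28g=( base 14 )1002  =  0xABA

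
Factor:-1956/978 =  - 2^1 = -2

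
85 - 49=36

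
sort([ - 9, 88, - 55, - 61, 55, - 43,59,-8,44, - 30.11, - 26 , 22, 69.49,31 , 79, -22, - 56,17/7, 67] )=[ - 61, - 56,  -  55, - 43, - 30.11,-26 ,-22, - 9, - 8, 17/7, 22,31,44, 55, 59, 67, 69.49,79 , 88] 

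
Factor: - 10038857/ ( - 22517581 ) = 17^1*179^1*983^( - 1)*3299^1*22907^( - 1 )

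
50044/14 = 3574+4/7   =  3574.57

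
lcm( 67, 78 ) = 5226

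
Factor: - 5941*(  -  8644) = 51354004=2^2* 13^1*457^1*2161^1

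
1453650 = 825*1762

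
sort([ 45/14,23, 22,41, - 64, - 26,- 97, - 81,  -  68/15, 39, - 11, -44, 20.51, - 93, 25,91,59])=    [ - 97,-93, - 81, - 64, - 44, - 26  , - 11 , - 68/15, 45/14, 20.51, 22,23, 25,39, 41,59,91]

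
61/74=61/74 = 0.82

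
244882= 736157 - 491275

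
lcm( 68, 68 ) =68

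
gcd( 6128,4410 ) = 2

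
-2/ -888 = 1/444 = 0.00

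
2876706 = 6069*474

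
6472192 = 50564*128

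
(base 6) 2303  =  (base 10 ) 543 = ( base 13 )32A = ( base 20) 173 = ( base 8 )1037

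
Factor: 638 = 2^1*11^1*29^1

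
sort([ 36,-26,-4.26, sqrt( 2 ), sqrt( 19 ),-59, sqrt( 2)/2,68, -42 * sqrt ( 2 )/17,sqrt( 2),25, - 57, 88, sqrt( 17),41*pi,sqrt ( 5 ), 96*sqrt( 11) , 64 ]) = [ - 59, - 57, - 26, - 4.26, - 42*sqrt( 2) /17,sqrt(2 )/2, sqrt( 2), sqrt( 2 ),sqrt( 5 ),  sqrt( 17),sqrt(19),25 , 36, 64,  68 , 88,41 * pi, 96*sqrt( 11) ]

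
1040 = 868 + 172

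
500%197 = 106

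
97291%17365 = 10466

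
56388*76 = 4285488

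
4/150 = 2/75= 0.03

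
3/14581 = 3/14581 = 0.00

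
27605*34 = 938570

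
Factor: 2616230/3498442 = 1308115/1749221 =5^1*397^1*659^1*1749221^ ( - 1)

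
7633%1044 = 325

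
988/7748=19/149 = 0.13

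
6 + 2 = 8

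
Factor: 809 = 809^1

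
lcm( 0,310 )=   0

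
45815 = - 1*( - 45815 ) 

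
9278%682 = 412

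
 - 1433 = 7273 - 8706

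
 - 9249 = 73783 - 83032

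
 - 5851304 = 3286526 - 9137830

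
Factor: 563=563^1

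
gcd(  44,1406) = 2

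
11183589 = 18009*621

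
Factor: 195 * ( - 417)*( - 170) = 13823550 = 2^1 * 3^2*5^2*13^1* 17^1*139^1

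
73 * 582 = 42486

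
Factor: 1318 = 2^1*659^1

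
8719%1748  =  1727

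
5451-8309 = -2858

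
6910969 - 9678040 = - 2767071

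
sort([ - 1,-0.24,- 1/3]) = [  -  1, -1/3, - 0.24]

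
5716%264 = 172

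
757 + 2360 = 3117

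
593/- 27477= - 1 + 26884/27477 = - 0.02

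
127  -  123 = 4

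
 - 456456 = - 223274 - 233182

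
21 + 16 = 37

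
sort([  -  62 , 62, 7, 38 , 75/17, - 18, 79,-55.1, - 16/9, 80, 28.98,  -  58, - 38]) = [ - 62, - 58, - 55.1,  -  38, - 18 , - 16/9 , 75/17,  7,28.98,38,62, 79,80 ]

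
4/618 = 2/309= 0.01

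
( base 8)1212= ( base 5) 10100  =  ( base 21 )19K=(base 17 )244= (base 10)650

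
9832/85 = 9832/85= 115.67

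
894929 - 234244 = 660685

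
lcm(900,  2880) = 14400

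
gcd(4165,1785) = 595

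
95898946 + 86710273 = 182609219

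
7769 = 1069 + 6700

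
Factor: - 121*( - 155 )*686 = 12865930   =  2^1*5^1*7^3*11^2  *  31^1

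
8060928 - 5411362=2649566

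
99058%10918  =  796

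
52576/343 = 153 + 97/343 =153.28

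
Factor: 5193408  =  2^6*3^1*11^1*2459^1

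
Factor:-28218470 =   -  2^1 *5^1*7^1*17^1*23^1 *1031^1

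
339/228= 113/76= 1.49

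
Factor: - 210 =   -  2^1* 3^1*5^1*7^1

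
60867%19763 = 1578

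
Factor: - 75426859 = - 43^1 *1754113^1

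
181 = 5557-5376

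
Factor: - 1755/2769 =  - 3^2*5^1*  71^( -1) = - 45/71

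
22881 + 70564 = 93445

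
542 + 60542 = 61084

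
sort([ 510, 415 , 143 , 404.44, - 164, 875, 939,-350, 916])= [ - 350, -164,143, 404.44,415, 510, 875, 916, 939]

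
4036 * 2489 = 10045604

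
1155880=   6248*185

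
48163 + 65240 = 113403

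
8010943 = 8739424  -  728481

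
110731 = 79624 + 31107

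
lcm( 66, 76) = 2508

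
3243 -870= 2373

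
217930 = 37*5890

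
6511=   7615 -1104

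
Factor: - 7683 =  - 3^1*13^1* 197^1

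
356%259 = 97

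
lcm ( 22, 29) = 638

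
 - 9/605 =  -1 + 596/605 = - 0.01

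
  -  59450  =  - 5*11890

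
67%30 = 7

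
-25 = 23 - 48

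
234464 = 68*3448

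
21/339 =7/113 = 0.06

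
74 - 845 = -771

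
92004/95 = 92004/95 = 968.46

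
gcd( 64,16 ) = 16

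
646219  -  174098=472121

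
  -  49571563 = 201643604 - 251215167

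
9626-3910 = 5716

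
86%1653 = 86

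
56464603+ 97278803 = 153743406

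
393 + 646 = 1039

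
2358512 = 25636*92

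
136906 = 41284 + 95622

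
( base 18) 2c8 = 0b1101101000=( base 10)872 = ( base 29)112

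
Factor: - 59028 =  - 2^2*3^1 * 4919^1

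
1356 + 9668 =11024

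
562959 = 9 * 62551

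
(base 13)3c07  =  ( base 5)234001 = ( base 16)21B2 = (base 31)8U8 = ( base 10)8626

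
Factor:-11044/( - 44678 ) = 2^1 * 11^1*89^ ( - 1 ) = 22/89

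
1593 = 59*27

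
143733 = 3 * 47911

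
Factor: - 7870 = - 2^1 *5^1*787^1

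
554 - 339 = 215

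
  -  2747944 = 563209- 3311153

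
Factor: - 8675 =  - 5^2*347^1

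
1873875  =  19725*95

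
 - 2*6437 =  - 12874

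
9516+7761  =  17277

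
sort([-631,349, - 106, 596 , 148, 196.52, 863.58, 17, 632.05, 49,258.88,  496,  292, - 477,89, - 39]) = [ - 631, - 477, - 106,-39,17, 49, 89,148 , 196.52 , 258.88, 292 , 349, 496, 596,632.05,863.58]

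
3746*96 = 359616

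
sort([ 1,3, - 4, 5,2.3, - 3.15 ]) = [ - 4, - 3.15,1, 2.3,3,5]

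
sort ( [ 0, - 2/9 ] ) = [ - 2/9,0 ] 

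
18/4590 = 1/255  =  0.00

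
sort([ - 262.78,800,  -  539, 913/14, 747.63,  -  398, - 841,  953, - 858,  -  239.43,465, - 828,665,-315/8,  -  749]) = [ - 858, -841,- 828,  -  749 ,-539, - 398,-262.78,  -  239.43  , - 315/8,913/14,  465 , 665, 747.63, 800, 953]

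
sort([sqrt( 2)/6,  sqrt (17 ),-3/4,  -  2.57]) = [ - 2.57, - 3/4,sqrt ( 2)/6,sqrt (17)]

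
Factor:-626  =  -2^1*313^1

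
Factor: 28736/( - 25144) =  - 8/7 = - 2^3 * 7^( - 1)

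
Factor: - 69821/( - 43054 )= 2^(-1)*11^(-1)*19^( - 1)*103^( - 1 )*69821^1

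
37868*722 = 27340696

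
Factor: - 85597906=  - 2^1*42798953^1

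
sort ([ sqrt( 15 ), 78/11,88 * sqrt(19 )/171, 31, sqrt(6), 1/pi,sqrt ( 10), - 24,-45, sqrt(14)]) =[ - 45, - 24,1/pi, 88*sqrt ( 19 )/171,sqrt(6 ), sqrt( 10), sqrt( 14 ), sqrt( 15), 78/11,31 ] 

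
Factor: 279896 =2^3*59^1  *  593^1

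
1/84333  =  1/84333 = 0.00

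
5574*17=94758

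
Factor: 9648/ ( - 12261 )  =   - 48/61=- 2^4*3^1*61^( -1)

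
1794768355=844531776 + 950236579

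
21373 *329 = 7031717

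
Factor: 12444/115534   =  2^1*3^1 *17^1*947^( - 1 ) =102/947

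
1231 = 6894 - 5663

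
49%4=1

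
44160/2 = 22080=22080.00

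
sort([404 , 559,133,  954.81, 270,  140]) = [133,  140,  270, 404,559 , 954.81]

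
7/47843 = 7/47843 = 0.00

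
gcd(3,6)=3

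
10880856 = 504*21589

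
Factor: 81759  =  3^1*27253^1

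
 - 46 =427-473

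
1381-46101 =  -44720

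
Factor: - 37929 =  -3^1 * 47^1*269^1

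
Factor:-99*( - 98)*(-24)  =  -232848=-  2^4*3^3 * 7^2*11^1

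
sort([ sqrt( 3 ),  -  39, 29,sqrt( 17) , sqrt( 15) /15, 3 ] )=[ - 39, sqrt(15)/15,sqrt(3), 3, sqrt( 17), 29 ]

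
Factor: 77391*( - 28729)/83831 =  - 2223366039/83831 =-3^2*11^ ( - 1 )*7621^( -1 )*8599^1*28729^1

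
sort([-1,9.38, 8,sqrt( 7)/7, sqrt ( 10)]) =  [ - 1,sqrt( 7 ) /7,sqrt ( 10),  8,9.38]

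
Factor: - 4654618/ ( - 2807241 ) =2^1*3^ ( - 1 )*71^1*151^ ( - 1) * 6197^( - 1)*32779^1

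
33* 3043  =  100419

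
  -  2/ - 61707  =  2/61707 = 0.00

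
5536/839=6  +  502/839 = 6.60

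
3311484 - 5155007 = -1843523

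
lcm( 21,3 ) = 21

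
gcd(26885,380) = 95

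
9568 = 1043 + 8525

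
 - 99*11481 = -1136619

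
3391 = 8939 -5548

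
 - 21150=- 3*7050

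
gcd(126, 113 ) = 1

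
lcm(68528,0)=0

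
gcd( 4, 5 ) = 1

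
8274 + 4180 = 12454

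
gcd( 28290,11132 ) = 46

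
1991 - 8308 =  - 6317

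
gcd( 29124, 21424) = 4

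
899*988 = 888212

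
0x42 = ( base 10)66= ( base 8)102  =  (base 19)39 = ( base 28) 2a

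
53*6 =318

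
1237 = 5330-4093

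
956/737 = 1 + 219/737=1.30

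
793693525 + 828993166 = 1622686691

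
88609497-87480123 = 1129374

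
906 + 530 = 1436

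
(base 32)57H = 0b1010011110001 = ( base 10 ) 5361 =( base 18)G9F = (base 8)12361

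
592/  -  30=- 20 + 4/15 =- 19.73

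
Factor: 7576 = 2^3*947^1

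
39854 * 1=39854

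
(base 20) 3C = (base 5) 242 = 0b1001000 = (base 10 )72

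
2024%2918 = 2024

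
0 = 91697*0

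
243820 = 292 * 835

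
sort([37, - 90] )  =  [ - 90,  37] 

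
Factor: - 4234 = -2^1*29^1*73^1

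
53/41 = 1+12/41=1.29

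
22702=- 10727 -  - 33429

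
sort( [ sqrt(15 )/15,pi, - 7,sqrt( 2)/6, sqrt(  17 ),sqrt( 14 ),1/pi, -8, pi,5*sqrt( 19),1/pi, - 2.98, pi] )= [ - 8, - 7, - 2.98,sqrt( 2 ) /6, sqrt( 15 )/15,1/pi, 1/pi, pi, pi,pi,sqrt(14 ),sqrt( 17),5*sqrt(19) ]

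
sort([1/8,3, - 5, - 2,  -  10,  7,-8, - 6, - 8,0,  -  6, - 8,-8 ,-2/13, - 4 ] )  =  [ - 10, -8, - 8, - 8,  -  8, - 6,  -  6,-5,  -  4, - 2, - 2/13,  0,1/8, 3,7 ]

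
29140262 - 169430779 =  - 140290517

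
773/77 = 773/77 =10.04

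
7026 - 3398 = 3628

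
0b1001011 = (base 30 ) 2f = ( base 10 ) 75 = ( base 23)36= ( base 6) 203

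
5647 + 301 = 5948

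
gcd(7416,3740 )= 4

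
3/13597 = 3/13597=0.00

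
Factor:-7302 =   -  2^1*3^1*1217^1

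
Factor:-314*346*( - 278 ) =2^3*139^1*157^1*173^1 =30203032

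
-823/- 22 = 37 +9/22 = 37.41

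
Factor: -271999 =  - 7^3*13^1 * 61^1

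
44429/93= 477 + 68/93 = 477.73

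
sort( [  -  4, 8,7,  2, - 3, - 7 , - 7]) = [ - 7, - 7, - 4, - 3, 2, 7, 8]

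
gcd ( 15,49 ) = 1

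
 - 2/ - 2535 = 2/2535 =0.00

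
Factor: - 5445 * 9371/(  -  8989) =3^2 * 5^1*11^2*89^( - 1 )* 101^( - 1)*9371^1 =51025095/8989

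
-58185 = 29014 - 87199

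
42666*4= 170664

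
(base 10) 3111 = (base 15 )DC6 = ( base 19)8BE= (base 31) 37B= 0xc27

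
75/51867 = 25/17289= 0.00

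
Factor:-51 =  - 3^1*17^1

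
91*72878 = 6631898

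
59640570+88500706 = 148141276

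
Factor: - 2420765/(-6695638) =2^(-1 )*5^1*19^( - 1 ) * 176201^ (  -  1)*484153^1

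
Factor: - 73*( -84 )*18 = 2^3 * 3^3*7^1 * 73^1 = 110376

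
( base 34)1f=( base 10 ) 49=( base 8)61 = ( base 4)301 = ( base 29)1K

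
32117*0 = 0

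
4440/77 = 57 + 51/77 = 57.66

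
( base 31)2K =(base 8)122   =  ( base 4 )1102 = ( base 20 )42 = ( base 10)82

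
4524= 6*754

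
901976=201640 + 700336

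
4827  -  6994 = - 2167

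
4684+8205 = 12889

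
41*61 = 2501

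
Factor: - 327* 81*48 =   -  1271376 = -2^4*3^6*109^1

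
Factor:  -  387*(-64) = 2^6 * 3^2 * 43^1 = 24768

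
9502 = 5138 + 4364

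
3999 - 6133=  - 2134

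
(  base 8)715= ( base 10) 461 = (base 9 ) 562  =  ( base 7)1226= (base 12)325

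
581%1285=581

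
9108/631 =9108/631 = 14.43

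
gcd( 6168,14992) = 8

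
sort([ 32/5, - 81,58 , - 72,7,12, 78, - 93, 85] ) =[ - 93,  -  81, - 72, 32/5,7,12, 58,78,85 ]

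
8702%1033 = 438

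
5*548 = 2740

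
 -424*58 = -24592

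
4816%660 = 196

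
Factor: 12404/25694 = 2^1 * 7^1*29^( - 1) = 14/29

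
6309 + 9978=16287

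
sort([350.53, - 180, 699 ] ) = [ - 180,350.53,699]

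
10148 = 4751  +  5397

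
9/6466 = 9/6466=0.00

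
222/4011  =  74/1337 = 0.06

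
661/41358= 661/41358 = 0.02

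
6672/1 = 6672 = 6672.00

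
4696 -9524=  - 4828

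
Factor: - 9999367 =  - 7^1*41^1*34841^1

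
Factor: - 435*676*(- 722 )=2^3*3^1*5^1*13^2*19^2*29^1  =  212311320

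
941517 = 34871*27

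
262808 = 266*988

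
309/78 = 103/26=   3.96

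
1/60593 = 1/60593 =0.00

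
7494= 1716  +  5778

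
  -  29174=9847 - 39021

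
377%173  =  31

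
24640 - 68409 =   -  43769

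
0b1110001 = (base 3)11012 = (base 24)4H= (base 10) 113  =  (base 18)65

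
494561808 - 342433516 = 152128292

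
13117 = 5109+8008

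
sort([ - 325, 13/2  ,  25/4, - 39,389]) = [-325, - 39, 25/4,13/2,389] 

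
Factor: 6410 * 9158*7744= 454594328320 = 2^8*5^1*11^2*19^1*241^1*641^1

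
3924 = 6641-2717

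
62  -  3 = 59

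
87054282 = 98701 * 882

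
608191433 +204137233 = 812328666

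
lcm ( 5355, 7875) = 133875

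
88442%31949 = 24544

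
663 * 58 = 38454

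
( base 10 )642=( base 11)534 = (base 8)1202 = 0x282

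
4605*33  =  151965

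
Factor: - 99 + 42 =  - 3^1 * 19^1 = - 57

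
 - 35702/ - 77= 35702/77 = 463.66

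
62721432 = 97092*646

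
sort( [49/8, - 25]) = [ -25,49/8 ]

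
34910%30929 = 3981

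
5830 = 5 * 1166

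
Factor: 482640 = 2^4*3^1*5^1*2011^1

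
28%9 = 1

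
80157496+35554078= 115711574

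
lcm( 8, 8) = 8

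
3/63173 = 3/63173 = 0.00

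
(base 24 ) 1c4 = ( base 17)301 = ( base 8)1544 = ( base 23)1EH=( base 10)868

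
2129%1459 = 670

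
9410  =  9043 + 367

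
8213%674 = 125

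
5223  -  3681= 1542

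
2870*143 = 410410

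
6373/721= 8+ 605/721= 8.84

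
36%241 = 36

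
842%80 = 42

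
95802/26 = 47901/13 = 3684.69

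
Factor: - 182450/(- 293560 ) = 2^( - 2)*5^1*89^1 * 179^ ( - 1) = 445/716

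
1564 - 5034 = -3470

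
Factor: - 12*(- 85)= 2^2*3^1*5^1* 17^1=   1020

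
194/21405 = 194/21405 = 0.01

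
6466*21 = 135786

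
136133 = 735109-598976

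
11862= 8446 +3416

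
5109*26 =132834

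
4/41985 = 4/41985 = 0.00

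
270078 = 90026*3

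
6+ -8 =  - 2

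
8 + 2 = 10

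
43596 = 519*84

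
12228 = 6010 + 6218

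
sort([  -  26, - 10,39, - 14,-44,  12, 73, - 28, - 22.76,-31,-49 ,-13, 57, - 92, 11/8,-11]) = [- 92,-49,-44,  -  31,-28,-26, - 22.76, - 14,-13 , - 11, - 10,  11/8,  12,39, 57,73]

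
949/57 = 949/57 = 16.65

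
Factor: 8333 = 13^1*641^1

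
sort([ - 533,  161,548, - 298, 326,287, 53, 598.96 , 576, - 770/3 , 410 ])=[ - 533 , - 298, - 770/3 , 53,161,287 , 326, 410,548 , 576,598.96] 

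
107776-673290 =  -  565514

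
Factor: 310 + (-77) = 233 = 233^1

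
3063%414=165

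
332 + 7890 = 8222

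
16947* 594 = 10066518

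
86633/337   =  86633/337 = 257.07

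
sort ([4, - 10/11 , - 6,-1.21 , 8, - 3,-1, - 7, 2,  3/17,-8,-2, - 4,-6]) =[- 8 ,-7, - 6,-6, - 4,- 3, - 2, - 1.21,- 1, - 10/11,3/17,2, 4,8 ]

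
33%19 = 14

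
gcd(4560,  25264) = 16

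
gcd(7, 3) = 1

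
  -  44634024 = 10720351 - 55354375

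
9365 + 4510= 13875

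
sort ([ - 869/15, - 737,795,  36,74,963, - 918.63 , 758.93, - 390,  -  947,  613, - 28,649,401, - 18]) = [ - 947,-918.63,- 737,-390 , - 869/15,-28, - 18,36,74, 401,613,649,758.93,795,963 ] 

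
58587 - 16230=42357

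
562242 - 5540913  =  -4978671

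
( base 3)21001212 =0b1010000100001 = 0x1421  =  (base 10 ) 5153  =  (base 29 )63k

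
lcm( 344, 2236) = 4472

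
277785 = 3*92595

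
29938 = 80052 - 50114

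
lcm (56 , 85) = 4760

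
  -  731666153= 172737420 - 904403573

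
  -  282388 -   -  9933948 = 9651560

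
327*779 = 254733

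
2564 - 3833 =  - 1269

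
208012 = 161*1292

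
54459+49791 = 104250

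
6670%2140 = 250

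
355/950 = 71/190 =0.37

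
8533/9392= 8533/9392 = 0.91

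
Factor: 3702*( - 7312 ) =-2^5*3^1*457^1*617^1  =  - 27069024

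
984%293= 105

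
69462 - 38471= 30991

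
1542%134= 68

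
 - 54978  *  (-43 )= 2364054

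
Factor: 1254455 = 5^1 * 89^1*2819^1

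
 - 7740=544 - 8284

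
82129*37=3038773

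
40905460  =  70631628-29726168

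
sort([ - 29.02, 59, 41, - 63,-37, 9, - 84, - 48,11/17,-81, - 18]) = [- 84,  -  81, - 63, - 48, - 37, - 29.02, - 18,11/17, 9, 41, 59]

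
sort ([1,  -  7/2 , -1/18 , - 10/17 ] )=[ - 7/2, - 10/17, - 1/18, 1]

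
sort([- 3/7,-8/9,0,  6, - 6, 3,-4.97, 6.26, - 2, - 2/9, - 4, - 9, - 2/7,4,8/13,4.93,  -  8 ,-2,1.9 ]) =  [ - 9, - 8, - 6, - 4.97, - 4, - 2, - 2, - 8/9,  -  3/7, - 2/7, - 2/9,0,8/13,1.9,3, 4,4.93,6, 6.26]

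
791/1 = 791 = 791.00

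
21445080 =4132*5190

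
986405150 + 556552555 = 1542957705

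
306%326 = 306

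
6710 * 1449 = 9722790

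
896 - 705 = 191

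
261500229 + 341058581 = 602558810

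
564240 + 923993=1488233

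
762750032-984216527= -221466495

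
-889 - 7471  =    -  8360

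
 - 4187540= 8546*( - 490)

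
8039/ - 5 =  - 8039/5 = - 1607.80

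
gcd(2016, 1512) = 504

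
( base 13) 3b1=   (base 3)220010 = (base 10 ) 651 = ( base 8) 1213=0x28b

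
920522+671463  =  1591985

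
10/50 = 1/5= 0.20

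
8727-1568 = 7159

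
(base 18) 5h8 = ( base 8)3616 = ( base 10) 1934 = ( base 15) 88e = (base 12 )1152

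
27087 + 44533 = 71620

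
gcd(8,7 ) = 1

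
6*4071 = 24426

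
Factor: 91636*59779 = 2^2*31^1*739^1 * 59779^1  =  5477908444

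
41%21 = 20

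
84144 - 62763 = 21381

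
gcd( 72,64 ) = 8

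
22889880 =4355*5256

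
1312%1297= 15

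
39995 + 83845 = 123840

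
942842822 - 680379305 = 262463517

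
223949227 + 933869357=1157818584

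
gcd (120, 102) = 6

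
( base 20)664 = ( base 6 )15404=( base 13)11C2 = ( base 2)100111011100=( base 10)2524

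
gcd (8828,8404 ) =4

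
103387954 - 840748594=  - 737360640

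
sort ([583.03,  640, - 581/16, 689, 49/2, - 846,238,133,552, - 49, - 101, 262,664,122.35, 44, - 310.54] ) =[ - 846, - 310.54,-101, - 49, - 581/16, 49/2 , 44,122.35,133, 238 , 262 , 552, 583.03, 640,664, 689]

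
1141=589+552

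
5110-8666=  - 3556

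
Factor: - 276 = -2^2*3^1*23^1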